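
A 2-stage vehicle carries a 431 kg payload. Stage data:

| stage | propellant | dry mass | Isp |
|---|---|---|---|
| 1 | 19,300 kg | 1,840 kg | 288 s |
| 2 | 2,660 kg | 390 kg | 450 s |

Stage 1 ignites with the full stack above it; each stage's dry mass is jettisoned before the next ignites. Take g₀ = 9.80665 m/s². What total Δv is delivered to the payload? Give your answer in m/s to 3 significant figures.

Δv ≈ 10700 m/s

Ignition mass of stage 1 = 19,300+1,840 + 2,660+390 + 431 = 24,621 kg.
Stage 1: m₀ = 24,621 kg, m_f = 24,621 − 19,300 = 5,321 kg; Δv = 288×9.80665×ln(4.627) = 2824.3×1.5319 ≈ 4327 m/s.
Stage 2: m₀ = 3,481 kg, m_f = 3,481 − 2,660 = 821 kg; Δv = 450×9.80665×ln(4.24) = 4413.0×1.4446 ≈ 6375 m/s.
Total Δv = 4327 + 6375 = 10702 m/s.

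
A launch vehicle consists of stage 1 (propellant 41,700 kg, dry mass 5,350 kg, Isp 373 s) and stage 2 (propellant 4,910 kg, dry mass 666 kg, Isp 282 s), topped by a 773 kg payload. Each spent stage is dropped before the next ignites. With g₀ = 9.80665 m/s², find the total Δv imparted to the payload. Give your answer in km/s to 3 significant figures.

Ignition mass of stage 1 = 41,700+5,350 + 4,910+666 + 773 = 53,399 kg.
Stage 1: m₀ = 53,399 kg, m_f = 53,399 − 41,700 = 11,699 kg; Δv = 373×9.80665×ln(4.564) = 3657.9×1.5183 ≈ 5554 m/s.
Stage 2: m₀ = 6,349 kg, m_f = 6,349 − 4,910 = 1,439 kg; Δv = 282×9.80665×ln(4.412) = 2765.5×1.4843 ≈ 4105 m/s.
Total Δv = 5554 + 4105 = 9659 m/s.

Δv ≈ 9.66 km/s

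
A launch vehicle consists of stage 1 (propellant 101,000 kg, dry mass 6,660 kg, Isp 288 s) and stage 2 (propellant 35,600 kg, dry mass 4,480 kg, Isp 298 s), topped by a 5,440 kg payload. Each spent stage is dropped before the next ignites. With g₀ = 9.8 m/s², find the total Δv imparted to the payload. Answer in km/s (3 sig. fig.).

Ignition mass of stage 1 = 101,000+6,660 + 35,600+4,480 + 5,440 = 153,180 kg.
Stage 1: m₀ = 153,180 kg, m_f = 153,180 − 101,000 = 52,180 kg; Δv = 288×9.8×ln(2.936) = 2822.4×1.0769 ≈ 3039 m/s.
Stage 2: m₀ = 45,520 kg, m_f = 45,520 − 35,600 = 9,920 kg; Δv = 298×9.8×ln(4.589) = 2920.4×1.5236 ≈ 4450 m/s.
Total Δv = 3039 + 4450 = 7489 m/s.

Δv ≈ 7.49 km/s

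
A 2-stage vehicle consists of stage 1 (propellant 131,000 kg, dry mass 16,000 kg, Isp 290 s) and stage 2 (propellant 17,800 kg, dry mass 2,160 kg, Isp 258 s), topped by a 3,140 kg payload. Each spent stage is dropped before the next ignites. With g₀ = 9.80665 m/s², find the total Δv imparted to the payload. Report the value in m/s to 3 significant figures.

Δv ≈ 7910 m/s

Ignition mass of stage 1 = 131,000+16,000 + 17,800+2,160 + 3,140 = 170,100 kg.
Stage 1: m₀ = 170,100 kg, m_f = 170,100 − 131,000 = 39,100 kg; Δv = 290×9.80665×ln(4.35) = 2843.9×1.4703 ≈ 4181 m/s.
Stage 2: m₀ = 23,100 kg, m_f = 23,100 − 17,800 = 5,300 kg; Δv = 258×9.80665×ln(4.358) = 2530.1×1.4721 ≈ 3725 m/s.
Total Δv = 4181 + 3725 = 7906 m/s.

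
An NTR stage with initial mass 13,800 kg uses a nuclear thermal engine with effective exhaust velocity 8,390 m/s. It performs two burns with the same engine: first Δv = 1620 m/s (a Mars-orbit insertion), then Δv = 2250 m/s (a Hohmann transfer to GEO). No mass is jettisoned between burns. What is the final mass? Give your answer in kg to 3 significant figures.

After the first burn: m = 13800 × exp(−1620/8390.0) = 13800 × 0.82441 = 11,376.9 kg.
After the second burn: m = 11,376.9 × exp(−2250/8390.0) = 11,376.9 × 0.76477 = 8,700.71 kg.

final mass ≈ 8700 kg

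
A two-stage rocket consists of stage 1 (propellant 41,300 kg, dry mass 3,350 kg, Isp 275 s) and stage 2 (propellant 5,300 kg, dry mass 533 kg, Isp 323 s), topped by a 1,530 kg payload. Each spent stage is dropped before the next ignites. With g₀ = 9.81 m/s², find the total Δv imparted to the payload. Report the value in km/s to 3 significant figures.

Δv ≈ 8.29 km/s

Ignition mass of stage 1 = 41,300+3,350 + 5,300+533 + 1,530 = 52,013 kg.
Stage 1: m₀ = 52,013 kg, m_f = 52,013 − 41,300 = 10,713 kg; Δv = 275×9.81×ln(4.855) = 2697.8×1.5800 ≈ 4263 m/s.
Stage 2: m₀ = 7,363 kg, m_f = 7,363 − 5,300 = 2,063 kg; Δv = 323×9.81×ln(3.569) = 3168.6×1.2723 ≈ 4031 m/s.
Total Δv = 4263 + 4031 = 8294 m/s.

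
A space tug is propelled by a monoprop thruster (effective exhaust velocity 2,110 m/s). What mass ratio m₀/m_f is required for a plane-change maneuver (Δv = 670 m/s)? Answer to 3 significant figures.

mass ratio ≈ 1.37

m₀/m_f = exp(Δv / v_e) = exp(670 / 2110.0) = exp(0.3175) = 1.3737.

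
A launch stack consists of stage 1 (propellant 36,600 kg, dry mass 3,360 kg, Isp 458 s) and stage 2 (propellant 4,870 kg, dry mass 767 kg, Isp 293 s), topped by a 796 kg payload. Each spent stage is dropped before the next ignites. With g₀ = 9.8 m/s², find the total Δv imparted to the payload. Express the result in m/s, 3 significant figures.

Ignition mass of stage 1 = 36,600+3,360 + 4,870+767 + 796 = 46,393 kg.
Stage 1: m₀ = 46,393 kg, m_f = 46,393 − 36,600 = 9,793 kg; Δv = 458×9.8×ln(4.737) = 4488.4×1.5555 ≈ 6982 m/s.
Stage 2: m₀ = 6,433 kg, m_f = 6,433 − 4,870 = 1,563 kg; Δv = 293×9.8×ln(4.116) = 2871.4×1.4148 ≈ 4063 m/s.
Total Δv = 6982 + 4063 = 11045 m/s.

Δv ≈ 11000 m/s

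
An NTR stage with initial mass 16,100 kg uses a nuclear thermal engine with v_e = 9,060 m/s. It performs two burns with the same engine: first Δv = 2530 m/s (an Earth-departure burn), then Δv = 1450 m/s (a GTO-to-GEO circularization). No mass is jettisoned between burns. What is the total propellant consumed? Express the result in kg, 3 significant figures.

total propellant consumed ≈ 5720 kg

After the first burn: m = 16100 × exp(−2530/9060.0) = 16100 × 0.75635 = 12,177.2 kg.
After the second burn: m = 12,177.2 × exp(−1450/9060.0) = 12,177.2 × 0.85211 = 10,376.3 kg.
Total propellant = m₀ − m_final = 16100 − 10,376.3 = 5,723.7 kg.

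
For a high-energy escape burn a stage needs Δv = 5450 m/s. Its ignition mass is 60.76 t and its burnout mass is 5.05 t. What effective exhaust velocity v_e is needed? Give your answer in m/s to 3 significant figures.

ln(m₀/m_f) = ln(60760/5050) = ln(12.03) = 2.4875.
v_e = Δv / ln(m₀/m_f) = 5450 / 2.4875 = 2190.9 m/s.

v_e ≈ 2190 m/s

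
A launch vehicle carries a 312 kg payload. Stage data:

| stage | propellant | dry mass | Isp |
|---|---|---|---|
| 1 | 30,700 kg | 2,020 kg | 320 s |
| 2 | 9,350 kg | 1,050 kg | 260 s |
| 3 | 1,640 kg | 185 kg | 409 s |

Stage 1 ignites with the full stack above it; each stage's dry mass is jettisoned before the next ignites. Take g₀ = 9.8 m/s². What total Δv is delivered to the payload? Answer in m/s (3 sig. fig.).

Ignition mass of stage 1 = 30,700+2,020 + 9,350+1,050 + 1,640+185 + 312 = 45,257 kg.
Stage 1: m₀ = 45,257 kg, m_f = 45,257 − 30,700 = 14,557 kg; Δv = 320×9.8×ln(3.109) = 3136.0×1.1343 ≈ 3557 m/s.
Stage 2: m₀ = 12,537 kg, m_f = 12,537 − 9,350 = 3,187 kg; Δv = 260×9.8×ln(3.934) = 2548.0×1.3696 ≈ 3490 m/s.
Stage 3: m₀ = 2,137 kg, m_f = 2,137 − 1,640 = 497 kg; Δv = 409×9.8×ln(4.3) = 4008.2×1.4586 ≈ 5846 m/s.
Total Δv = 3557 + 3490 + 5846 = 12893 m/s.

Δv ≈ 12900 m/s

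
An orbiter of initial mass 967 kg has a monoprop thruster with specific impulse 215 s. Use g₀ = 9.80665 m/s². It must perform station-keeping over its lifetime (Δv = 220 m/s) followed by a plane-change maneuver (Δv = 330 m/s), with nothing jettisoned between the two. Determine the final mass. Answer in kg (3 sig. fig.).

final mass ≈ 745 kg

v_e = Isp · g₀ = 215 × 9.80665 = 2108.4 m/s.
After the first burn: m = 967 × exp(−220/2108.4) = 967 × 0.90092 = 871.19 kg.
After the second burn: m = 871.19 × exp(−330/2108.4) = 871.19 × 0.85512 = 744.972 kg.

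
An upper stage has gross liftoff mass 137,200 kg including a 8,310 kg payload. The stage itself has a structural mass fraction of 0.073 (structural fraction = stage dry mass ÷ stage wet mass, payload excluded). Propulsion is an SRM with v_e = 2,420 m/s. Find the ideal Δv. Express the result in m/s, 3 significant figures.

Stage wet mass = m₀ − payload = 137,200 − 8,310 = 128,890 kg.
Stage dry mass = ε × stage wet mass = 0.073 × 128,890 = 9,408.97 kg.
Burnout mass m_f = stage dry + payload = 9,408.97 + 8,310 = 17,718.97 kg.
Δv = v_e · ln(137,200/17,718.97) = 2420.0 × ln(7.743) = 2420.0 × 2.0468 ≈ 4953 m/s.

Δv ≈ 4950 m/s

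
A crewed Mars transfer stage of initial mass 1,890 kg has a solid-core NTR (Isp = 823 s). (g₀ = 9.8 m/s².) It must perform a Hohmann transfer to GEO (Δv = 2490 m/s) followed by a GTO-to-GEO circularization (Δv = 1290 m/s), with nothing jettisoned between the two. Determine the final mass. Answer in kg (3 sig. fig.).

v_e = Isp · g₀ = 823 × 9.8 = 8065.4 m/s.
After the first burn: m = 1890 × exp(−2490/8065.4) = 1890 × 0.73438 = 1,387.98 kg.
After the second burn: m = 1,387.98 × exp(−1290/8065.4) = 1,387.98 × 0.85219 = 1,182.82 kg.

final mass ≈ 1180 kg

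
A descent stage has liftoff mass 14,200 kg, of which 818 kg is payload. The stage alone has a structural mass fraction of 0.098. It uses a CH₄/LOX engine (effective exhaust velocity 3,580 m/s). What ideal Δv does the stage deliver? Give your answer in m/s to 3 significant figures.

Stage wet mass = m₀ − payload = 14,200 − 818 = 13,382 kg.
Stage dry mass = ε × stage wet mass = 0.098 × 13,382 = 1,311.44 kg.
Burnout mass m_f = stage dry + payload = 1,311.44 + 818 = 2,129.44 kg.
By the Tsiolkovsky rocket equation, Δv = v_e · ln(14,200/2,129.44) = 3580.0 × ln(6.668) = 3580.0 × 1.8974 ≈ 6793 m/s.

Δv ≈ 6790 m/s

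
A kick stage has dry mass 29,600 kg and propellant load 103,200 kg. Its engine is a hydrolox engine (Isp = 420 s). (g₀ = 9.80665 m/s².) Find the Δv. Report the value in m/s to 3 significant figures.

v_e = Isp · g₀ = 420 × 9.80665 = 4118.8 m/s.
m₀ = m_dry + m_prop = 29,600 + 103,200 = 132,800 kg.
Rocket equation: Δv = v_e · ln(m₀/m_f) = 4118.8 × ln(4.486) = 4118.8 × 1.5011 ≈ 6182.6 m/s.

Δv ≈ 6180 m/s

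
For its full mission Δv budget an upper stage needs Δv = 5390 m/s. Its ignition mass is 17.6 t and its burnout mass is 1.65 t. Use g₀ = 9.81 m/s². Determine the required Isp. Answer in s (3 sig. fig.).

Isp ≈ 232 s

ln(m₀/m_f) = ln(17600/1650) = ln(10.67) = 2.3671.
v_e = Δv / ln(m₀/m_f) = 5390 / 2.3671 = 2277.0 m/s.
Isp = v_e / g₀ = 2277.0 / 9.81 = 232.1 s.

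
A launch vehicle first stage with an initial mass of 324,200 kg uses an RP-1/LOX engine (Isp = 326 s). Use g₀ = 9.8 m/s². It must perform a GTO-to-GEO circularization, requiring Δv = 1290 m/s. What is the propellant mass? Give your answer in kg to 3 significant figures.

v_e = Isp · g₀ = 326 × 9.8 = 3194.8 m/s.
By the Tsiolkovsky rocket equation, m₀/m_f = exp(Δv / v_e) = exp(1290 / 3194.8) = exp(0.4038) = 1.4975.
m_f = 324,200 / 1.4975 = 216,494 kg, so propellant = m₀ − m_f = 324,200 − 216,494 = 107,706 kg.

propellant mass ≈ 108000 kg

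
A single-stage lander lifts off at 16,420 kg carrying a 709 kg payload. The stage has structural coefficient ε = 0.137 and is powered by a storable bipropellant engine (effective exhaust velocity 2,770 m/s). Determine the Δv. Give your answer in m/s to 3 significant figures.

Δv ≈ 4840 m/s

Stage wet mass = m₀ − payload = 16,420 − 709 = 15,711 kg.
Stage dry mass = ε × stage wet mass = 0.137 × 15,711 = 2,152.41 kg.
Burnout mass m_f = stage dry + payload = 2,152.41 + 709 = 2,861.41 kg.
Δv = v_e · ln(16,420/2,861.41) = 2770.0 × ln(5.738) = 2770.0 × 1.7472 ≈ 4840 m/s.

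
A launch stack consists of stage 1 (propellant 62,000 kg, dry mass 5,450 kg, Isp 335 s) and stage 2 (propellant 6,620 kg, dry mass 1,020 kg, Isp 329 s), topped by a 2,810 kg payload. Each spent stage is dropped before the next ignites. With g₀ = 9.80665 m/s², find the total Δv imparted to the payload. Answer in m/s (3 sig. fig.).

Ignition mass of stage 1 = 62,000+5,450 + 6,620+1,020 + 2,810 = 77,900 kg.
Stage 1: m₀ = 77,900 kg, m_f = 77,900 − 62,000 = 15,900 kg; Δv = 335×9.80665×ln(4.899) = 3285.2×1.5891 ≈ 5221 m/s.
Stage 2: m₀ = 10,450 kg, m_f = 10,450 − 6,620 = 3,830 kg; Δv = 329×9.80665×ln(2.728) = 3226.4×1.0037 ≈ 3238 m/s.
Total Δv = 5221 + 3238 = 8459 m/s.

Δv ≈ 8460 m/s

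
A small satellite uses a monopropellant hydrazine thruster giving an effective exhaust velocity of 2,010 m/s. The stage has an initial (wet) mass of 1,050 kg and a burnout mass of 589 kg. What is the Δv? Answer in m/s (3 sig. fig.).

Δv ≈ 1160 m/s

Δv = v_e · ln(m₀/m_f) = 2010.0 × ln(1.783) = 2010.0 × 0.5781 ≈ 1162.0 m/s.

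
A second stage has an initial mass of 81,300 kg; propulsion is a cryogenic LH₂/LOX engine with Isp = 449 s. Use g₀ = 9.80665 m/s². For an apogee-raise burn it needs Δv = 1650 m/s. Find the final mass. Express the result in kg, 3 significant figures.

final mass ≈ 55900 kg

v_e = Isp · g₀ = 449 × 9.80665 = 4403.2 m/s.
Rocket equation: m₀/m_f = exp(Δv / v_e) = exp(1650 / 4403.2) = exp(0.3747) = 1.4546.
m_f = m₀ / 1.4546 = 81,300 / 1.4546 = 55,891.7 kg.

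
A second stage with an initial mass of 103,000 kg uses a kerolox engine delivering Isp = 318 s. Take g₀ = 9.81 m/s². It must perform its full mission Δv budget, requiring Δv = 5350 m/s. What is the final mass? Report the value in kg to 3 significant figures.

v_e = Isp · g₀ = 318 × 9.81 = 3119.6 m/s.
Using Δv = v_e ln(m₀/m_f): m₀/m_f = exp(Δv / v_e) = exp(5350 / 3119.6) = exp(1.7150) = 5.5565.
m_f = m₀ / 5.5565 = 103,000 / 5.5565 = 18,536.8 kg.

final mass ≈ 18500 kg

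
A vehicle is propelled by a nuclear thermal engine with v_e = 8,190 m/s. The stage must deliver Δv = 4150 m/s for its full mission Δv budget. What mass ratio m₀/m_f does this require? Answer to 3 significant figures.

Rocket equation: m₀/m_f = exp(Δv / v_e) = exp(4150 / 8190.0) = exp(0.5067) = 1.6598.

mass ratio ≈ 1.66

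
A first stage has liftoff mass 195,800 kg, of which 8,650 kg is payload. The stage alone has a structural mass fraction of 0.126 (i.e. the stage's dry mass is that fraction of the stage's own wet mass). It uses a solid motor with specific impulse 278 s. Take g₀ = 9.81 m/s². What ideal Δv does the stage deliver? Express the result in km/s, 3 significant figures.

Δv ≈ 4.92 km/s

Stage wet mass = m₀ − payload = 195,800 − 8,650 = 187,150 kg.
Stage dry mass = ε × stage wet mass = 0.126 × 187,150 = 23,580.9 kg.
Burnout mass m_f = stage dry + payload = 23,580.9 + 8,650 = 32,230.9 kg.
v_e = Isp · g₀ = 278 × 9.81 = 2727.2 m/s.
From the ideal rocket equation, Δv = v_e · ln(195,800/32,230.9) = 2727.2 × ln(6.075) = 2727.2 × 1.8042 ≈ 4920 m/s.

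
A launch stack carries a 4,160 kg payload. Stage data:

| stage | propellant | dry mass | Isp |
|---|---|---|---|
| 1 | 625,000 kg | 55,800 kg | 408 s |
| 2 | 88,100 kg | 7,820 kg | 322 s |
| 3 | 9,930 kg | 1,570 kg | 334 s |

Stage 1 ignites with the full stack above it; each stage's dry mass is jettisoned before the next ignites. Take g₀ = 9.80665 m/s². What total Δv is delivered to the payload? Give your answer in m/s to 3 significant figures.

Δv ≈ 14400 m/s

Ignition mass of stage 1 = 625,000+55,800 + 88,100+7,820 + 9,930+1,570 + 4,160 = 792,380 kg.
Stage 1: m₀ = 792,380 kg, m_f = 792,380 − 625,000 = 167,380 kg; Δv = 408×9.80665×ln(4.734) = 4001.1×1.5548 ≈ 6221 m/s.
Stage 2: m₀ = 111,580 kg, m_f = 111,580 − 88,100 = 23,480 kg; Δv = 322×9.80665×ln(4.752) = 3157.7×1.5586 ≈ 4922 m/s.
Stage 3: m₀ = 15,660 kg, m_f = 15,660 − 9,930 = 5,730 kg; Δv = 334×9.80665×ln(2.733) = 3275.4×1.0054 ≈ 3293 m/s.
Total Δv = 6221 + 4922 + 3293 = 14436 m/s.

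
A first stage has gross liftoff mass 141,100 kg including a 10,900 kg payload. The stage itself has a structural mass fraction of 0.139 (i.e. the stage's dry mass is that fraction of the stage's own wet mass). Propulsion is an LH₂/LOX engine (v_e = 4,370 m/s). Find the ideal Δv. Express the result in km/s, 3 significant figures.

Stage wet mass = m₀ − payload = 141,100 − 10,900 = 130,200 kg.
Stage dry mass = ε × stage wet mass = 0.139 × 130,200 = 18,097.8 kg.
Burnout mass m_f = stage dry + payload = 18,097.8 + 10,900 = 28,997.8 kg.
Δv = v_e · ln(141,100/28,997.8) = 4370.0 × ln(4.866) = 4370.0 × 1.5822 ≈ 6914 m/s.

Δv ≈ 6.91 km/s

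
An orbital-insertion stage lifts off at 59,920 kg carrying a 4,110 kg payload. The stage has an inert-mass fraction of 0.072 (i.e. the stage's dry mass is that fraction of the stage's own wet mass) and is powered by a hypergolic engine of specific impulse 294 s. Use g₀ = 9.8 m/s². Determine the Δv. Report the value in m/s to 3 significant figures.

Stage wet mass = m₀ − payload = 59,920 − 4,110 = 55,810 kg.
Stage dry mass = ε × stage wet mass = 0.072 × 55,810 = 4,018.32 kg.
Burnout mass m_f = stage dry + payload = 4,018.32 + 4,110 = 8,128.32 kg.
v_e = Isp · g₀ = 294 × 9.8 = 2881.2 m/s.
Rocket equation: Δv = v_e · ln(59,920/8,128.32) = 2881.2 × ln(7.372) = 2881.2 × 1.9977 ≈ 5756 m/s.

Δv ≈ 5760 m/s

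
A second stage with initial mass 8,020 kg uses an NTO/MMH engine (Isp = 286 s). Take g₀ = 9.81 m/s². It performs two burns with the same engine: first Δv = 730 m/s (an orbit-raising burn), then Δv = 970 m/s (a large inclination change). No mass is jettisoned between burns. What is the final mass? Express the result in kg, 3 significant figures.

final mass ≈ 4380 kg

v_e = Isp · g₀ = 286 × 9.81 = 2805.7 m/s.
After the first burn: m = 8020 × exp(−730/2805.7) = 8020 × 0.77091 = 6,182.7 kg.
After the second burn: m = 6,182.7 × exp(−970/2805.7) = 6,182.7 × 0.70770 = 4,375.5 kg.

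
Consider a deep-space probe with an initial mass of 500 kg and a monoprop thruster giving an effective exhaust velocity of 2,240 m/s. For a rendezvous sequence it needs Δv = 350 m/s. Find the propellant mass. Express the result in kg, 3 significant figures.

propellant mass ≈ 72.3 kg

m₀/m_f = exp(Δv / v_e) = exp(350 / 2240.0) = exp(0.1562) = 1.1691.
m_f = 500 / 1.1691 = 427.679 kg, so propellant = m₀ − m_f = 500 − 427.679 = 72.321 kg.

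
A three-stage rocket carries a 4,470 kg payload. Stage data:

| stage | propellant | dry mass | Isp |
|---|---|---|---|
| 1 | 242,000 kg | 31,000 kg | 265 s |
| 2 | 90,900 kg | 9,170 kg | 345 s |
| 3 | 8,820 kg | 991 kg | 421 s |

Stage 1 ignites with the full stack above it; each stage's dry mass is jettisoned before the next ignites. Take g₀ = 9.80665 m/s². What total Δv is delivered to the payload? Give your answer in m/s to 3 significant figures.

Δv ≈ 11900 m/s

Ignition mass of stage 1 = 242,000+31,000 + 90,900+9,170 + 8,820+991 + 4,470 = 387,351 kg.
Stage 1: m₀ = 387,351 kg, m_f = 387,351 − 242,000 = 145,351 kg; Δv = 265×9.80665×ln(2.665) = 2598.8×0.9802 ≈ 2547 m/s.
Stage 2: m₀ = 114,351 kg, m_f = 114,351 − 90,900 = 23,451 kg; Δv = 345×9.80665×ln(4.876) = 3383.3×1.5844 ≈ 5360 m/s.
Stage 3: m₀ = 14,281 kg, m_f = 14,281 − 8,820 = 5,461 kg; Δv = 421×9.80665×ln(2.615) = 4128.6×0.9613 ≈ 3969 m/s.
Total Δv = 2547 + 5360 + 3969 = 11876 m/s.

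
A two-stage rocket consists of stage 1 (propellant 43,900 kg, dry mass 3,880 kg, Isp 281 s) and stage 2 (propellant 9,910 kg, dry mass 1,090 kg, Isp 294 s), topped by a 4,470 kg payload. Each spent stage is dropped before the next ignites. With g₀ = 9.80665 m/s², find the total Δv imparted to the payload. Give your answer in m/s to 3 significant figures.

Δv ≈ 6210 m/s

Ignition mass of stage 1 = 43,900+3,880 + 9,910+1,090 + 4,470 = 63,250 kg.
Stage 1: m₀ = 63,250 kg, m_f = 63,250 − 43,900 = 19,350 kg; Δv = 281×9.80665×ln(3.269) = 2755.7×1.1844 ≈ 3264 m/s.
Stage 2: m₀ = 15,470 kg, m_f = 15,470 − 9,910 = 5,560 kg; Δv = 294×9.80665×ln(2.782) = 2883.2×1.0233 ≈ 2950 m/s.
Total Δv = 3264 + 2950 = 6214 m/s.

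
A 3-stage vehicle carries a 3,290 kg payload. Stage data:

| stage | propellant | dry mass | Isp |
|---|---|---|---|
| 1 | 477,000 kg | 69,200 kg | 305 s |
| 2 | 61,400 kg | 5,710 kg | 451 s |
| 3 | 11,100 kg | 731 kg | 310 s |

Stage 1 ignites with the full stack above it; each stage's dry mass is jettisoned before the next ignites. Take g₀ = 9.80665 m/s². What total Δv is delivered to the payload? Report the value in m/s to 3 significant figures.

Δv ≈ 14400 m/s

Ignition mass of stage 1 = 477,000+69,200 + 61,400+5,710 + 11,100+731 + 3,290 = 628,431 kg.
Stage 1: m₀ = 628,431 kg, m_f = 628,431 − 477,000 = 151,431 kg; Δv = 305×9.80665×ln(4.15) = 2991.0×1.4231 ≈ 4257 m/s.
Stage 2: m₀ = 82,231 kg, m_f = 82,231 − 61,400 = 20,831 kg; Δv = 451×9.80665×ln(3.948) = 4422.8×1.3731 ≈ 6073 m/s.
Stage 3: m₀ = 15,121 kg, m_f = 15,121 − 11,100 = 4,021 kg; Δv = 310×9.80665×ln(3.761) = 3040.1×1.3246 ≈ 4027 m/s.
Total Δv = 4257 + 6073 + 4027 = 14357 m/s.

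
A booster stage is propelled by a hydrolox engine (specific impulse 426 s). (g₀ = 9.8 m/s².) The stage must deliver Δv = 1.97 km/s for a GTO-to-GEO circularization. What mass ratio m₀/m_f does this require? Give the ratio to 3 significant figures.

v_e = Isp · g₀ = 426 × 9.8 = 4174.8 m/s.
m₀/m_f = exp(Δv / v_e) = exp(1970 / 4174.8) = exp(0.4719) = 1.6030.

mass ratio ≈ 1.60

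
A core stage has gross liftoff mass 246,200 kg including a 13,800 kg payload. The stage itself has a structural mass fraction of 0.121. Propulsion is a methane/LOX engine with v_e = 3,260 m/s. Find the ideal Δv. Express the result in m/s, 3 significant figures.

Δv ≈ 5770 m/s

Stage wet mass = m₀ − payload = 246,200 − 13,800 = 232,400 kg.
Stage dry mass = ε × stage wet mass = 0.121 × 232,400 = 28,120.4 kg.
Burnout mass m_f = stage dry + payload = 28,120.4 + 13,800 = 41,920.4 kg.
Using Δv = v_e ln(m₀/m_f): Δv = v_e · ln(246,200/41,920.4) = 3260.0 × ln(5.873) = 3260.0 × 1.7704 ≈ 5771 m/s.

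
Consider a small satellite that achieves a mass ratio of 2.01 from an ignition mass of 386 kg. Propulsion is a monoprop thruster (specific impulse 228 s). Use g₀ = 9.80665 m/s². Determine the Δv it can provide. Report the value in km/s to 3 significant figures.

Δv ≈ 1.56 km/s

v_e = Isp · g₀ = 228 × 9.80665 = 2235.9 m/s.
Δv = v_e · ln(2.01) = 2235.9 × 0.6981 ≈ 1561.0 m/s.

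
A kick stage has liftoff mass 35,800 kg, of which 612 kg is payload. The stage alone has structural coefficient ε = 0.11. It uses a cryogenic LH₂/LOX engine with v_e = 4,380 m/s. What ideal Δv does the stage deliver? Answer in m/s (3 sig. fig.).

Δv ≈ 9100 m/s

Stage wet mass = m₀ − payload = 35,800 − 612 = 35,188 kg.
Stage dry mass = ε × stage wet mass = 0.11 × 35,188 = 3,870.68 kg.
Burnout mass m_f = stage dry + payload = 3,870.68 + 612 = 4,482.68 kg.
Using Δv = v_e ln(m₀/m_f): Δv = v_e · ln(35,800/4,482.68) = 4380.0 × ln(7.986) = 4380.0 × 2.0777 ≈ 9100 m/s.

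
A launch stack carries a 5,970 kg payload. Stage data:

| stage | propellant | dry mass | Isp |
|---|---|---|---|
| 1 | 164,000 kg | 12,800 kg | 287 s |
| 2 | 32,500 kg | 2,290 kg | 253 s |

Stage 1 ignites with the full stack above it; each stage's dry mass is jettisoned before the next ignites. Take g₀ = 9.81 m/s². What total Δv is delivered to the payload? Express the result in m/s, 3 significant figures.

Ignition mass of stage 1 = 164,000+12,800 + 32,500+2,290 + 5,970 = 217,560 kg.
Stage 1: m₀ = 217,560 kg, m_f = 217,560 − 164,000 = 53,560 kg; Δv = 287×9.81×ln(4.062) = 2815.5×1.4017 ≈ 3946 m/s.
Stage 2: m₀ = 40,760 kg, m_f = 40,760 − 32,500 = 8,260 kg; Δv = 253×9.81×ln(4.935) = 2481.9×1.5963 ≈ 3962 m/s.
Total Δv = 3946 + 3962 = 7908 m/s.

Δv ≈ 7910 m/s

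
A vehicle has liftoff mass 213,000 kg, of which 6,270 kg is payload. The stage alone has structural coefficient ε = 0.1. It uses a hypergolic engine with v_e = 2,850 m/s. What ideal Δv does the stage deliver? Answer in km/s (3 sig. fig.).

Δv ≈ 5.89 km/s

Stage wet mass = m₀ − payload = 213,000 − 6,270 = 206,730 kg.
Stage dry mass = ε × stage wet mass = 0.1 × 206,730 = 20,673 kg.
Burnout mass m_f = stage dry + payload = 20,673 + 6,270 = 26,943 kg.
Using Δv = v_e ln(m₀/m_f): Δv = v_e · ln(213,000/26,943) = 2850.0 × ln(7.906) = 2850.0 × 2.0676 ≈ 5893 m/s.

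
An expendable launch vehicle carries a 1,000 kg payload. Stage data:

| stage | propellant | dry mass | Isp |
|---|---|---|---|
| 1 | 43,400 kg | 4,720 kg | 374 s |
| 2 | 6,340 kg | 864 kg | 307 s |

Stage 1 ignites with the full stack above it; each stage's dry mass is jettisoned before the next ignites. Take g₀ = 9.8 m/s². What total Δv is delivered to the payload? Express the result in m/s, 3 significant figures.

Ignition mass of stage 1 = 43,400+4,720 + 6,340+864 + 1,000 = 56,324 kg.
Stage 1: m₀ = 56,324 kg, m_f = 56,324 − 43,400 = 12,924 kg; Δv = 374×9.8×ln(4.358) = 3665.2×1.4720 ≈ 5395 m/s.
Stage 2: m₀ = 8,204 kg, m_f = 8,204 − 6,340 = 1,864 kg; Δv = 307×9.8×ln(4.401) = 3008.6×1.4819 ≈ 4458 m/s.
Total Δv = 5395 + 4458 = 9853 m/s.

Δv ≈ 9850 m/s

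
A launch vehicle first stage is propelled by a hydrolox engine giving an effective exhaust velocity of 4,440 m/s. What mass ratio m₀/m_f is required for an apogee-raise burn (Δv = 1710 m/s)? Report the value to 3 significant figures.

Using Δv = v_e ln(m₀/m_f): m₀/m_f = exp(Δv / v_e) = exp(1710 / 4440.0) = exp(0.3851) = 1.4698.

mass ratio ≈ 1.47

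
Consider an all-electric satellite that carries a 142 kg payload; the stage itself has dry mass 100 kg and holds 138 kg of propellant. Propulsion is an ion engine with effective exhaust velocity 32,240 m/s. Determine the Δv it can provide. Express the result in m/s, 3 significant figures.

m₀ = payload + dry + propellant = 142 + 100 + 138 = 380 kg.
m_f = payload + dry = 142 + 100 = 242 kg.
By the Tsiolkovsky rocket equation, Δv = v_e · ln(m₀/m_f) = 32240.0 × ln(1.57) = 32240.0 × 0.4512 ≈ 14547.8 m/s.

Δv ≈ 14500 m/s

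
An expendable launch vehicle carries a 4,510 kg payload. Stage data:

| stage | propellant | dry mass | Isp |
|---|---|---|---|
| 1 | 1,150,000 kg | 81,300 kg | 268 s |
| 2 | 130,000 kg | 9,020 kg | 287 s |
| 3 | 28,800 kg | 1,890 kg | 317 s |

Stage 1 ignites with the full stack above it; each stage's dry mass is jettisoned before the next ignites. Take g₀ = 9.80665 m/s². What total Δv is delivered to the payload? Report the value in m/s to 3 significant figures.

Ignition mass of stage 1 = 1,150,000+81,300 + 130,000+9,020 + 28,800+1,890 + 4,510 = 1,405,520 kg.
Stage 1: m₀ = 1,405,520 kg, m_f = 1,405,520 − 1,150,000 = 255,520 kg; Δv = 268×9.80665×ln(5.501) = 2628.2×1.7049 ≈ 4481 m/s.
Stage 2: m₀ = 174,220 kg, m_f = 174,220 − 130,000 = 44,220 kg; Δv = 287×9.80665×ln(3.94) = 2814.5×1.3711 ≈ 3859 m/s.
Stage 3: m₀ = 35,200 kg, m_f = 35,200 − 28,800 = 6,400 kg; Δv = 317×9.80665×ln(5.5) = 3108.7×1.7047 ≈ 5300 m/s.
Total Δv = 4481 + 3859 + 5300 = 13640 m/s.

Δv ≈ 13600 m/s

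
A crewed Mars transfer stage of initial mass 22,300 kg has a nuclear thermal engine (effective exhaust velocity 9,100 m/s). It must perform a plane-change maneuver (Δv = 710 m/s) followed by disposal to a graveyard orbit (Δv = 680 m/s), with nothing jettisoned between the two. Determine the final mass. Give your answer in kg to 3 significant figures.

After the first burn: m = 22300 × exp(−710/9100.0) = 22300 × 0.92494 = 20,626.2 kg.
After the second burn: m = 20,626.2 × exp(−680/9100.0) = 20,626.2 × 0.92800 = 19,141.1 kg.

final mass ≈ 19100 kg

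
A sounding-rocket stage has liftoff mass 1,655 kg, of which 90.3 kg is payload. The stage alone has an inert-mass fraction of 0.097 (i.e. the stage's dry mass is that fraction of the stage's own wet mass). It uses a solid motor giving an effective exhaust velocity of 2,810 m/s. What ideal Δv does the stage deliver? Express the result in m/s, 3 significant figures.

Δv ≈ 5400 m/s

Stage wet mass = m₀ − payload = 1,655 − 90.3 = 1,564.7 kg.
Stage dry mass = ε × stage wet mass = 0.097 × 1,564.7 = 151.776 kg.
Burnout mass m_f = stage dry + payload = 151.776 + 90.3 = 242.076 kg.
Rocket equation: Δv = v_e · ln(1,655/242.076) = 2810.0 × ln(6.837) = 2810.0 × 1.9223 ≈ 5402 m/s.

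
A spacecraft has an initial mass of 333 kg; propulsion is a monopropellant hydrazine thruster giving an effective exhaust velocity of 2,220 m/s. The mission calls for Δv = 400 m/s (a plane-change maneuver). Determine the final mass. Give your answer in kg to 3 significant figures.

final mass ≈ 278 kg

m₀/m_f = exp(Δv / v_e) = exp(400 / 2220.0) = exp(0.1802) = 1.1974.
m_f = m₀ / 1.1974 = 333 / 1.1974 = 278.103 kg.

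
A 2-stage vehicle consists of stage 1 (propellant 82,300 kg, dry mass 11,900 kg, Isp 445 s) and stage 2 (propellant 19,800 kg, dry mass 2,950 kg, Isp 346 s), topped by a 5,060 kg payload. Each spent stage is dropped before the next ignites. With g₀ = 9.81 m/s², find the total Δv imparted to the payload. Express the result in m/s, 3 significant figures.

Δv ≈ 9130 m/s

Ignition mass of stage 1 = 82,300+11,900 + 19,800+2,950 + 5,060 = 122,010 kg.
Stage 1: m₀ = 122,010 kg, m_f = 122,010 − 82,300 = 39,710 kg; Δv = 445×9.81×ln(3.073) = 4365.4×1.1225 ≈ 4900 m/s.
Stage 2: m₀ = 27,810 kg, m_f = 27,810 − 19,800 = 8,010 kg; Δv = 346×9.81×ln(3.472) = 3394.3×1.2447 ≈ 4225 m/s.
Total Δv = 4900 + 4225 = 9125 m/s.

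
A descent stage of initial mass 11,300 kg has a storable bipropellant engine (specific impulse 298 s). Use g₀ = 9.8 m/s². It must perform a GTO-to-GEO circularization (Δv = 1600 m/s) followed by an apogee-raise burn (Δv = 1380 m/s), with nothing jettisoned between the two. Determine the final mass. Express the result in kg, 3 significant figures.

v_e = Isp · g₀ = 298 × 9.8 = 2920.4 m/s.
After the first burn: m = 11300 × exp(−1600/2920.4) = 11300 × 0.57818 = 6,533.43 kg.
After the second burn: m = 6,533.43 × exp(−1380/2920.4) = 6,533.43 × 0.62342 = 4,073.07 kg.

final mass ≈ 4070 kg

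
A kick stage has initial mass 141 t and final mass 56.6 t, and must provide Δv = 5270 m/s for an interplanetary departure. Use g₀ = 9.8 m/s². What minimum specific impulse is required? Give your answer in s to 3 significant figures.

ln(m₀/m_f) = ln(141000/56600) = ln(2.491) = 0.9128.
Using Δv = v_e ln(m₀/m_f): v_e = Δv / ln(m₀/m_f) = 5270 / 0.9128 = 5773.8 m/s.
Isp = v_e / g₀ = 5773.8 / 9.8 = 589.2 s.

Isp ≈ 589 s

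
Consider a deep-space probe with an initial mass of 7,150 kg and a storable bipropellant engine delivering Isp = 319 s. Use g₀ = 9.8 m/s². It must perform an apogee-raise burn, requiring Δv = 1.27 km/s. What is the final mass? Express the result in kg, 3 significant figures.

final mass ≈ 4760 kg

v_e = Isp · g₀ = 319 × 9.8 = 3126.2 m/s.
From the ideal rocket equation, m₀/m_f = exp(Δv / v_e) = exp(1270 / 3126.2) = exp(0.4062) = 1.5012.
m_f = m₀ / 1.5012 = 7,150 / 1.5012 = 4,762.86 kg.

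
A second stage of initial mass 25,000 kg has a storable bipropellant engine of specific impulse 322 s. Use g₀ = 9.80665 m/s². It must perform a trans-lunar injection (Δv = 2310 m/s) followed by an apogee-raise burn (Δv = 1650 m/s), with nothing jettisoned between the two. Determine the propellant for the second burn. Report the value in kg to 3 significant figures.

propellant for the second burn ≈ 4900 kg

v_e = Isp · g₀ = 322 × 9.80665 = 3157.7 m/s.
After the first burn: m = 25000 × exp(−2310/3157.7) = 25000 × 0.48117 = 12,029.3 kg.
After the second burn: m = 12,029.3 × exp(−1650/3157.7) = 12,029.3 × 0.59302 = 7,133.62 kg.
Second-burn propellant = 12,029.3 − 7,133.62 = 4,895.68 kg.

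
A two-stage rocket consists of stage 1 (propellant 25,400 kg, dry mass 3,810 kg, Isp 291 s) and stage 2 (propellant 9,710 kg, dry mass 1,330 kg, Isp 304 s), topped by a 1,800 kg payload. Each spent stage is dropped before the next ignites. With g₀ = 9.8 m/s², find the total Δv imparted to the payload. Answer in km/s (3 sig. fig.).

Ignition mass of stage 1 = 25,400+3,810 + 9,710+1,330 + 1,800 = 42,050 kg.
Stage 1: m₀ = 42,050 kg, m_f = 42,050 − 25,400 = 16,650 kg; Δv = 291×9.8×ln(2.526) = 2851.8×0.9264 ≈ 2642 m/s.
Stage 2: m₀ = 12,840 kg, m_f = 12,840 − 9,710 = 3,130 kg; Δv = 304×9.8×ln(4.102) = 2979.2×1.4115 ≈ 4205 m/s.
Total Δv = 2642 + 4205 = 6847 m/s.

Δv ≈ 6.85 km/s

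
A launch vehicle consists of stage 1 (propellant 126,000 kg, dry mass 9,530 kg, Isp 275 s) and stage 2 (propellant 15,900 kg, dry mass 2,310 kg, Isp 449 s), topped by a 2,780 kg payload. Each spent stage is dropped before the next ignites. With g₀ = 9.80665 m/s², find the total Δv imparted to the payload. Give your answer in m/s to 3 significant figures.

Δv ≈ 10600 m/s

Ignition mass of stage 1 = 126,000+9,530 + 15,900+2,310 + 2,780 = 156,520 kg.
Stage 1: m₀ = 156,520 kg, m_f = 156,520 − 126,000 = 30,520 kg; Δv = 275×9.80665×ln(5.128) = 2696.8×1.6348 ≈ 4409 m/s.
Stage 2: m₀ = 20,990 kg, m_f = 20,990 − 15,900 = 5,090 kg; Δv = 449×9.80665×ln(4.124) = 4403.2×1.4168 ≈ 6238 m/s.
Total Δv = 4409 + 6238 = 10647 m/s.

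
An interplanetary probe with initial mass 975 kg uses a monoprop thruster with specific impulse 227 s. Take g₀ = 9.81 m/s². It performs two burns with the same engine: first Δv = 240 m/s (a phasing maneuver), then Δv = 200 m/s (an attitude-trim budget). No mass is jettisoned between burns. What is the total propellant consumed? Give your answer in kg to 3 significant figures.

v_e = Isp · g₀ = 227 × 9.81 = 2226.9 m/s.
After the first burn: m = 975 × exp(−240/2226.9) = 975 × 0.89783 = 875.384 kg.
After the second burn: m = 875.384 × exp(−200/2226.9) = 875.384 × 0.91410 = 800.189 kg.
Total propellant = m₀ − m_final = 975 − 800.189 = 174.811 kg.

total propellant consumed ≈ 175 kg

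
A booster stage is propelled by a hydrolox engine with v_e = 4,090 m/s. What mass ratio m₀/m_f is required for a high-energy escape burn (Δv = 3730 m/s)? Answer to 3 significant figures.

m₀/m_f = exp(Δv / v_e) = exp(3730 / 4090.0) = exp(0.9120) = 2.4892.

mass ratio ≈ 2.49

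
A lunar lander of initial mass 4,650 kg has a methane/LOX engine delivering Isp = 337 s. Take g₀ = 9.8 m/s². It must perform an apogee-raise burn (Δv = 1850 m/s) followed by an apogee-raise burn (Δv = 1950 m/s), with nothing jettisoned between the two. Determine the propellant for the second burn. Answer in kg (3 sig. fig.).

v_e = Isp · g₀ = 337 × 9.8 = 3302.6 m/s.
After the first burn: m = 4650 × exp(−1850/3302.6) = 4650 × 0.57111 = 2,655.66 kg.
After the second burn: m = 2,655.66 × exp(−1950/3302.6) = 2,655.66 × 0.55408 = 1,471.45 kg.
Second-burn propellant = 2,655.66 − 1,471.45 = 1,184.21 kg.

propellant for the second burn ≈ 1180 kg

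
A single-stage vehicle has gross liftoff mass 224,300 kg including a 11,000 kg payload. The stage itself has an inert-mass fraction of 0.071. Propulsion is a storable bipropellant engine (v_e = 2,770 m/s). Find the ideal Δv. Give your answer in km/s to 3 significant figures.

Δv ≈ 5.95 km/s

Stage wet mass = m₀ − payload = 224,300 − 11,000 = 213,300 kg.
Stage dry mass = ε × stage wet mass = 0.071 × 213,300 = 15,144.3 kg.
Burnout mass m_f = stage dry + payload = 15,144.3 + 11,000 = 26,144.3 kg.
Δv = v_e · ln(224,300/26,144.3) = 2770.0 × ln(8.579) = 2770.0 × 2.1494 ≈ 5954 m/s.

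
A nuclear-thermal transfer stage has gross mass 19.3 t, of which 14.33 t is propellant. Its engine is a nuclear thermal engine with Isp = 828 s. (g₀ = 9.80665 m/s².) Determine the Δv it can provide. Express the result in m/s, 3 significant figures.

Δv ≈ 11000 m/s

v_e = Isp · g₀ = 828 × 9.80665 = 8119.9 m/s.
m_f = m₀ − m_prop = 19.3 − 14.33 = 4.97 t.
Rocket equation: Δv = v_e · ln(m₀/m_f) = 8119.9 × ln(3.883) = 8119.9 × 1.3567 ≈ 11016.2 m/s.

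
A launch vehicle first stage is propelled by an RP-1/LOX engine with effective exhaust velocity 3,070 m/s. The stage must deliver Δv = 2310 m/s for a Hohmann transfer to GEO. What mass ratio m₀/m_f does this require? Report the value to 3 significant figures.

mass ratio ≈ 2.12

By the Tsiolkovsky rocket equation, m₀/m_f = exp(Δv / v_e) = exp(2310 / 3070.0) = exp(0.7524) = 2.1222.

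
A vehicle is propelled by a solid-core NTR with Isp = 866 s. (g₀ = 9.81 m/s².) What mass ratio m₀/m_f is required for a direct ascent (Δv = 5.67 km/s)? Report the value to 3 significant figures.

mass ratio ≈ 1.95

v_e = Isp · g₀ = 866 × 9.81 = 8495.5 m/s.
Rocket equation: m₀/m_f = exp(Δv / v_e) = exp(5670 / 8495.5) = exp(0.6674) = 1.9492.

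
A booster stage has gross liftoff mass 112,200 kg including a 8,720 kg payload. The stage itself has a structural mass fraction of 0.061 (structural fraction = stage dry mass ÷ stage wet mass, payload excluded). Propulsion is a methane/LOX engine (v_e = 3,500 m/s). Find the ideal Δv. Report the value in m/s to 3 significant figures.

Stage wet mass = m₀ − payload = 112,200 − 8,720 = 103,480 kg.
Stage dry mass = ε × stage wet mass = 0.061 × 103,480 = 6,312.28 kg.
Burnout mass m_f = stage dry + payload = 6,312.28 + 8,720 = 15,032.28 kg.
Using Δv = v_e ln(m₀/m_f): Δv = v_e · ln(112,200/15,032.28) = 3500.0 × ln(7.464) = 3500.0 × 2.0101 ≈ 7035 m/s.

Δv ≈ 7040 m/s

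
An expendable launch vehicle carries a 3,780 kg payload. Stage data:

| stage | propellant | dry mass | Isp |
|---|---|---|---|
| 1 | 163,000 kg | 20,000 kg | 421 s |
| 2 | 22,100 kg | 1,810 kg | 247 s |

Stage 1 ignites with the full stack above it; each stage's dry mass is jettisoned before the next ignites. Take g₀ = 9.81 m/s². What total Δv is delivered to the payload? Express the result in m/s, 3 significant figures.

Δv ≈ 10000 m/s

Ignition mass of stage 1 = 163,000+20,000 + 22,100+1,810 + 3,780 = 210,690 kg.
Stage 1: m₀ = 210,690 kg, m_f = 210,690 − 163,000 = 47,690 kg; Δv = 421×9.81×ln(4.418) = 4130.0×1.4857 ≈ 6136 m/s.
Stage 2: m₀ = 27,690 kg, m_f = 27,690 − 22,100 = 5,590 kg; Δv = 247×9.81×ln(4.953) = 2423.1×1.6001 ≈ 3877 m/s.
Total Δv = 6136 + 3877 = 10013 m/s.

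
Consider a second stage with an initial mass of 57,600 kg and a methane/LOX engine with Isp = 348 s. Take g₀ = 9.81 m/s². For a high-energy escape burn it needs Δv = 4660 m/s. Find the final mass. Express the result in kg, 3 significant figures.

v_e = Isp · g₀ = 348 × 9.81 = 3413.9 m/s.
From the ideal rocket equation, m₀/m_f = exp(Δv / v_e) = exp(4660 / 3413.9) = exp(1.3650) = 3.9158.
m_f = m₀ / 3.9158 = 57,600 / 3.9158 = 14,709.6 kg.

final mass ≈ 14700 kg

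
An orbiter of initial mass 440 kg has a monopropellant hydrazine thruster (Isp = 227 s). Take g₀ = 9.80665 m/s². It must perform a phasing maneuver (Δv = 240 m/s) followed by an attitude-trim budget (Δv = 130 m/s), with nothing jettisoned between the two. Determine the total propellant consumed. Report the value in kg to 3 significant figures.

v_e = Isp · g₀ = 227 × 9.80665 = 2226.1 m/s.
After the first burn: m = 440 × exp(−240/2226.1) = 440 × 0.89780 = 395.032 kg.
After the second burn: m = 395.032 × exp(−130/2226.1) = 395.032 × 0.94327 = 372.622 kg.
Total propellant = m₀ − m_final = 440 − 372.622 = 67.378 kg.

total propellant consumed ≈ 67.4 kg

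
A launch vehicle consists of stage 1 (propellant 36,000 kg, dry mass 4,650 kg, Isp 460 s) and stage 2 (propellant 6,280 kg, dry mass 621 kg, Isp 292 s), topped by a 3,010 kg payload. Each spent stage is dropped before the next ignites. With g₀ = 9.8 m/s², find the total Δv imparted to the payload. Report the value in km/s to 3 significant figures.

Δv ≈ 8.49 km/s

Ignition mass of stage 1 = 36,000+4,650 + 6,280+621 + 3,010 = 50,561 kg.
Stage 1: m₀ = 50,561 kg, m_f = 50,561 − 36,000 = 14,561 kg; Δv = 460×9.8×ln(3.472) = 4508.0×1.2448 ≈ 5612 m/s.
Stage 2: m₀ = 9,911 kg, m_f = 9,911 − 6,280 = 3,631 kg; Δv = 292×9.8×ln(2.73) = 2861.6×1.0041 ≈ 2873 m/s.
Total Δv = 5612 + 2873 = 8485 m/s.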